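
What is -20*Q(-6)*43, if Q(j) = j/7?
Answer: 5160/7 ≈ 737.14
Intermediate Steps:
Q(j) = j/7 (Q(j) = j*(⅐) = j/7)
-20*Q(-6)*43 = -20*(-6)/7*43 = -20*(-6/7)*43 = (120/7)*43 = 5160/7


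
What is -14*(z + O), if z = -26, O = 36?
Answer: -140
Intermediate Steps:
-14*(z + O) = -14*(-26 + 36) = -14*10 = -140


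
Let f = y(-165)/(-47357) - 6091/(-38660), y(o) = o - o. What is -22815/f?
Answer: -882027900/6091 ≈ -1.4481e+5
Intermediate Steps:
y(o) = 0
f = 6091/38660 (f = 0/(-47357) - 6091/(-38660) = 0*(-1/47357) - 6091*(-1/38660) = 0 + 6091/38660 = 6091/38660 ≈ 0.15755)
-22815/f = -22815/6091/38660 = -22815*38660/6091 = -882027900/6091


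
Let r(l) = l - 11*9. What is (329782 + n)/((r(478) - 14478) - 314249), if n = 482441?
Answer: -812223/328348 ≈ -2.4737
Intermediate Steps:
r(l) = -99 + l (r(l) = l - 99 = -99 + l)
(329782 + n)/((r(478) - 14478) - 314249) = (329782 + 482441)/(((-99 + 478) - 14478) - 314249) = 812223/((379 - 14478) - 314249) = 812223/(-14099 - 314249) = 812223/(-328348) = 812223*(-1/328348) = -812223/328348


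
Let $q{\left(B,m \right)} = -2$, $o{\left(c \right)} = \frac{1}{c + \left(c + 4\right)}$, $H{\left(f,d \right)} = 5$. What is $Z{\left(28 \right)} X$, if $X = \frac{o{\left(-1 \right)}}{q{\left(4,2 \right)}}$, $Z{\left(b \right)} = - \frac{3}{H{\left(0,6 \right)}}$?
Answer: $\frac{3}{20} \approx 0.15$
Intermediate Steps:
$o{\left(c \right)} = \frac{1}{4 + 2 c}$ ($o{\left(c \right)} = \frac{1}{c + \left(4 + c\right)} = \frac{1}{4 + 2 c}$)
$Z{\left(b \right)} = - \frac{3}{5}$
$X = - \frac{1}{4}$ ($X = \frac{\frac{1}{2} \frac{1}{2 - 1}}{-2} = \frac{1}{2 \cdot 1} \left(- \frac{1}{2}\right) = \frac{1}{2} \cdot 1 \left(- \frac{1}{2}\right) = \frac{1}{2} \left(- \frac{1}{2}\right) = - \frac{1}{4} \approx -0.25$)
$Z{\left(28 \right)} X = \left(- \frac{3}{5}\right) \left(- \frac{1}{4}\right) = \frac{3}{20}$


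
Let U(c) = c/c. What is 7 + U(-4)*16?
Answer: 23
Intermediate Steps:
U(c) = 1
7 + U(-4)*16 = 7 + 1*16 = 7 + 16 = 23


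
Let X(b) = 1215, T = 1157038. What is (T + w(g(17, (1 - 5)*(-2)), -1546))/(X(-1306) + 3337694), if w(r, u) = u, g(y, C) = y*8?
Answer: 1155492/3338909 ≈ 0.34607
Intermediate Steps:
g(y, C) = 8*y
(T + w(g(17, (1 - 5)*(-2)), -1546))/(X(-1306) + 3337694) = (1157038 - 1546)/(1215 + 3337694) = 1155492/3338909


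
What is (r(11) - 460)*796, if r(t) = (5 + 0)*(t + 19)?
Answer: -246760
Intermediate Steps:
r(t) = 95 + 5*t (r(t) = 5*(19 + t) = 95 + 5*t)
(r(11) - 460)*796 = ((95 + 5*11) - 460)*796 = ((95 + 55) - 460)*796 = (150 - 460)*796 = -310*796 = -246760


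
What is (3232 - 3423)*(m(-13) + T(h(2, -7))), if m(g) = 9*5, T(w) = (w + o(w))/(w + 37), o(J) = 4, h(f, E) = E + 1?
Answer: -266063/31 ≈ -8582.7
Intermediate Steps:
h(f, E) = 1 + E
T(w) = (4 + w)/(37 + w) (T(w) = (w + 4)/(w + 37) = (4 + w)/(37 + w))
m(g) = 45
(3232 - 3423)*(m(-13) + T(h(2, -7))) = (3232 - 3423)*(45 + (4 + (1 - 7))/(37 + (1 - 7))) = -191*(45 + (4 - 6)/(37 - 6)) = -191*(45 - 2/31) = -191*1393/31 = -266063/31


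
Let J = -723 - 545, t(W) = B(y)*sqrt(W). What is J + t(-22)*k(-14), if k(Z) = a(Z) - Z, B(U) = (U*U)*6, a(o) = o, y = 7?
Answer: -1268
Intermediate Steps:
B(U) = 6*U**2 (B(U) = U**2*6 = 6*U**2)
k(Z) = 0 (k(Z) = Z - Z = 0)
t(W) = 294*sqrt(W) (t(W) = (6*7**2)*sqrt(W) = (6*49)*sqrt(W) = 294*sqrt(W))
J = -1268
J + t(-22)*k(-14) = -1268 + (294*sqrt(-22))*0 = -1268 + (294*(I*sqrt(22)))*0 = -1268 + (294*I*sqrt(22))*0 = -1268 + 0 = -1268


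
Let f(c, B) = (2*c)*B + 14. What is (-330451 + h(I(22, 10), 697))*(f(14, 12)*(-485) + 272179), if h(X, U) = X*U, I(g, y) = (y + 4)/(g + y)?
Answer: -541064496573/16 ≈ -3.3817e+10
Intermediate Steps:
I(g, y) = (4 + y)/(g + y)
h(X, U) = U*X
f(c, B) = 14 + 2*B*c (f(c, B) = 2*B*c + 14 = 14 + 2*B*c)
(-330451 + h(I(22, 10), 697))*(f(14, 12)*(-485) + 272179) = (-330451 + 697*((4 + 10)/(22 + 10)))*((14 + 2*12*14)*(-485) + 272179) = (-330451 + 697*(14/32))*((14 + 336)*(-485) + 272179) = (-330451 + 697*((1/32)*14))*(350*(-485) + 272179) = (-330451 + 697*(7/16))*(-169750 + 272179) = (-330451 + 4879/16)*102429 = -5282337/16*102429 = -541064496573/16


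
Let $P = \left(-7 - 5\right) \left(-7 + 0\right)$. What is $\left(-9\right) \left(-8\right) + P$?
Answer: $156$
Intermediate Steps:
$P = 84$ ($P = \left(-12\right) \left(-7\right) = 84$)
$\left(-9\right) \left(-8\right) + P = \left(-9\right) \left(-8\right) + 84 = 72 + 84 = 156$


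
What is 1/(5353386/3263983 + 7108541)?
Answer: 3263983/23202162332189 ≈ 1.4068e-7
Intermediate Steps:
1/(5353386/3263983 + 7108541) = 1/(23202162332189/3263983) = 3263983/23202162332189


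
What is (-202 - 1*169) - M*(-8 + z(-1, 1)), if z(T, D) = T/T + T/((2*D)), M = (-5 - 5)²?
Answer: 379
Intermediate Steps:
M = 100 (M = (-10)² = 100)
z(T, D) = 1 + T/(2*D) (z(T, D) = 1 + T*(1/(2*D)) = 1 + T/(2*D))
(-202 - 1*169) - M*(-8 + z(-1, 1)) = (-202 - 1*169) - 100*(-8 + (1 + (½)*(-1))/1) = (-202 - 169) - 100*(-8 + 1*(1 - ½)) = -371 - 100*(-8 + 1*(½)) = -371 - 100*(-8 + ½) = -371 - 100*(-15)/2 = -371 - 1*(-750) = -371 + 750 = 379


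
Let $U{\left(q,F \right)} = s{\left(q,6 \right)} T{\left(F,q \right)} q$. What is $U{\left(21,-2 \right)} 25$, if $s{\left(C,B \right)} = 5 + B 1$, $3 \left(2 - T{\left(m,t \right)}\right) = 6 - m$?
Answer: $-3850$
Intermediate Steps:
$T{\left(m,t \right)} = \frac{m}{3}$ ($T{\left(m,t \right)} = 2 - \frac{6 - m}{3} = 2 + \left(-2 + \frac{m}{3}\right) = \frac{m}{3}$)
$s{\left(C,B \right)} = 5 + B$
$U{\left(q,F \right)} = \frac{11 F q}{3}$ ($U{\left(q,F \right)} = \left(5 + 6\right) \frac{F}{3} q = 11 \frac{F}{3} q = \frac{11 F}{3} q = \frac{11 F q}{3}$)
$U{\left(21,-2 \right)} 25 = \frac{11}{3} \left(-2\right) 21 \cdot 25 = \left(-154\right) 25 = -3850$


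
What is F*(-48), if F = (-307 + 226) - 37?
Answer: 5664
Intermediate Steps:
F = -118 (F = -81 - 37 = -118)
F*(-48) = -118*(-48) = 5664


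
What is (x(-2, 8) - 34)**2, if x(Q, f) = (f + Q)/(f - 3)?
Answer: 26896/25 ≈ 1075.8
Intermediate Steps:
x(Q, f) = (Q + f)/(-3 + f)
(x(-2, 8) - 34)**2 = ((-2 + 8)/(-3 + 8) - 34)**2 = (6/5 - 34)**2 = (-164/5)**2 = 26896/25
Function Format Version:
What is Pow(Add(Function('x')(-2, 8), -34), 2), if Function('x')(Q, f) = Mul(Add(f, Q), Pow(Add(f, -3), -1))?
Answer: Rational(26896, 25) ≈ 1075.8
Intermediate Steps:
Function('x')(Q, f) = Mul(Pow(Add(-3, f), -1), Add(Q, f)) (Function('x')(Q, f) = Mul(Add(Q, f), Pow(Add(-3, f), -1)) = Mul(Pow(Add(-3, f), -1), Add(Q, f)))
Pow(Add(Function('x')(-2, 8), -34), 2) = Pow(Add(Mul(Pow(Add(-3, 8), -1), Add(-2, 8)), -34), 2) = Pow(Add(Mul(Pow(5, -1), 6), -34), 2) = Pow(Add(Mul(Rational(1, 5), 6), -34), 2) = Pow(Add(Rational(6, 5), -34), 2) = Pow(Rational(-164, 5), 2) = Rational(26896, 25)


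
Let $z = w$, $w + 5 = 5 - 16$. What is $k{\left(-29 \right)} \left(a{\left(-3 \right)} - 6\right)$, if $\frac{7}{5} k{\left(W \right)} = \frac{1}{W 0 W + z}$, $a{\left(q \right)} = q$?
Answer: $\frac{45}{112} \approx 0.40179$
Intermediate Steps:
$w = -16$ ($w = -5 + \left(5 - 16\right) = -5 - 11 = -16$)
$z = -16$
$k{\left(W \right)} = - \frac{5}{112}$ ($k{\left(W \right)} = \frac{5}{7 \left(W 0 W - 16\right)} = \frac{5}{7 \left(0 W - 16\right)} = \frac{5}{7 \left(0 - 16\right)} = \frac{5}{7 \left(-16\right)} = \frac{5}{7} \left(- \frac{1}{16}\right) = - \frac{5}{112}$)
$k{\left(-29 \right)} \left(a{\left(-3 \right)} - 6\right) = - \frac{5 \left(-3 - 6\right)}{112} = \left(- \frac{5}{112}\right) \left(-9\right) = \frac{45}{112}$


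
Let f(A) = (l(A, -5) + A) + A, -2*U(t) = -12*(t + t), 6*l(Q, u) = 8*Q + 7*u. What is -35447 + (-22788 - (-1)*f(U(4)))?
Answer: -348485/6 ≈ -58081.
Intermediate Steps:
l(Q, u) = 4*Q/3 + 7*u/6 (l(Q, u) = (8*Q + 7*u)/6 = (7*u + 8*Q)/6 = 4*Q/3 + 7*u/6)
U(t) = 12*t (U(t) = -(-6)*(t + t) = -(-6)*2*t = -(-12)*t = 12*t)
f(A) = -35/6 + 10*A/3 (f(A) = ((4*A/3 + (7/6)*(-5)) + A) + A = ((4*A/3 - 35/6) + A) + A = ((-35/6 + 4*A/3) + A) + A = (-35/6 + 7*A/3) + A = -35/6 + 10*A/3)
-35447 + (-22788 - (-1)*f(U(4))) = -35447 + (-22788 - (-1)*(-35/6 + 10*(12*4)/3)) = -35447 + (-22788 - (-1)*(-35/6 + (10/3)*48)) = -35447 + (-22788 - (-1)*(-35/6 + 160)) = -35447 + (-22788 - (-1)*925/6) = -35447 + (-22788 - 1*(-925/6)) = -35447 + (-22788 + 925/6) = -35447 - 135803/6 = -348485/6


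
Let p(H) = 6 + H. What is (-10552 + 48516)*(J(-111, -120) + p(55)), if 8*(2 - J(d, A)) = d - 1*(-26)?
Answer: 5590199/2 ≈ 2.7951e+6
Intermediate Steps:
J(d, A) = -5/4 - d/8 (J(d, A) = 2 - (d - 1*(-26))/8 = 2 - (d + 26)/8 = 2 - (26 + d)/8 = 2 + (-13/4 - d/8) = -5/4 - d/8)
(-10552 + 48516)*(J(-111, -120) + p(55)) = (-10552 + 48516)*((-5/4 - ⅛*(-111)) + (6 + 55)) = 37964*((-5/4 + 111/8) + 61) = 37964*(101/8 + 61) = 37964*(589/8) = 5590199/2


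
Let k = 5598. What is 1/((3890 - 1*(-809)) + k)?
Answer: 1/10297 ≈ 9.7116e-5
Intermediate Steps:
1/((3890 - 1*(-809)) + k) = 1/((3890 - 1*(-809)) + 5598) = 1/((3890 + 809) + 5598) = 1/(4699 + 5598) = 1/10297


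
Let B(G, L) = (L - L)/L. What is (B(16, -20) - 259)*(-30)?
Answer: 7770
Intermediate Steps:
B(G, L) = 0 (B(G, L) = 0/L = 0)
(B(16, -20) - 259)*(-30) = (0 - 259)*(-30) = -259*(-30) = 7770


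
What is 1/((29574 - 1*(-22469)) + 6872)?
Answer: 1/58915 ≈ 1.6974e-5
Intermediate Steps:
1/((29574 - 1*(-22469)) + 6872) = 1/((29574 + 22469) + 6872) = 1/(52043 + 6872) = 1/58915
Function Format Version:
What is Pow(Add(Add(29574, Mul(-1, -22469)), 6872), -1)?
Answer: Rational(1, 58915) ≈ 1.6974e-5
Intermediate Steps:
Pow(Add(Add(29574, Mul(-1, -22469)), 6872), -1) = Pow(Add(Add(29574, 22469), 6872), -1) = Pow(Add(52043, 6872), -1) = Pow(58915, -1) = Rational(1, 58915)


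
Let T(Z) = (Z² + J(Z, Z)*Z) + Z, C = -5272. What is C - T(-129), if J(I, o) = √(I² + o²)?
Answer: -21784 + 16641*√2 ≈ 1749.9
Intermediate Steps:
T(Z) = Z + Z² + Z*√2*√(Z²) (T(Z) = (Z² + √(Z² + Z²)*Z) + Z = (Z² + √(2*Z²)*Z) + Z = (Z² + (√2*√(Z²))*Z) + Z = (Z² + Z*√2*√(Z²)) + Z = Z + Z² + Z*√2*√(Z²))
C - T(-129) = -5272 - (-129)*(1 - 129 + √2*√((-129)²)) = -5272 - (-129)*(1 - 129 + √2*√16641) = -5272 - (-129)*(1 - 129 + √2*129) = -5272 - (-129)*(1 - 129 + 129*√2) = -5272 - (-129)*(-128 + 129*√2) = -5272 - (16512 - 16641*√2) = -5272 + (-16512 + 16641*√2) = -21784 + 16641*√2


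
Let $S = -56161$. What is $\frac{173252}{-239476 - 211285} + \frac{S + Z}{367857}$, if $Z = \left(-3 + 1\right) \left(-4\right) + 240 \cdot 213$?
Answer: $- \frac{9428663011}{23687941311} \approx -0.39804$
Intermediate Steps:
$Z = 51128$ ($Z = \left(-2\right) \left(-4\right) + 51120 = 8 + 51120 = 51128$)
$\frac{173252}{-239476 - 211285} + \frac{S + Z}{367857} = \frac{173252}{-239476 - 211285} + \frac{-56161 + 51128}{367857} = \frac{173252}{-450761} - \frac{719}{52551} = 173252 \left(- \frac{1}{450761}\right) - \frac{719}{52551} = - \frac{173252}{450761} - \frac{719}{52551} = - \frac{9428663011}{23687941311}$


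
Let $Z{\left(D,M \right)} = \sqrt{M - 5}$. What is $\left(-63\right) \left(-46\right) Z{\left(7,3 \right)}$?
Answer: $2898 i \sqrt{2} \approx 4098.4 i$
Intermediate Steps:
$Z{\left(D,M \right)} = \sqrt{-5 + M}$
$\left(-63\right) \left(-46\right) Z{\left(7,3 \right)} = \left(-63\right) \left(-46\right) \sqrt{-5 + 3} = 2898 \sqrt{-2} = 2898 i \sqrt{2}$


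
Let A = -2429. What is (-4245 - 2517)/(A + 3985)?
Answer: -3381/778 ≈ -4.3458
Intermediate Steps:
(-4245 - 2517)/(A + 3985) = (-4245 - 2517)/(-2429 + 3985) = -6762/1556 = -6762*1/1556 = -3381/778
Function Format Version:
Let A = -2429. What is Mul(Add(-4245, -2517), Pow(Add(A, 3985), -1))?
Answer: Rational(-3381, 778) ≈ -4.3458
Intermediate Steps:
Mul(Add(-4245, -2517), Pow(Add(A, 3985), -1)) = Mul(Add(-4245, -2517), Pow(Add(-2429, 3985), -1)) = Mul(-6762, Pow(1556, -1)) = Mul(-6762, Rational(1, 1556)) = Rational(-3381, 778)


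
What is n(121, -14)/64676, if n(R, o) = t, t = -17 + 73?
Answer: 14/16169 ≈ 0.00086585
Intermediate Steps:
t = 56
n(R, o) = 56
n(121, -14)/64676 = 56/64676 = 56*(1/64676) = 14/16169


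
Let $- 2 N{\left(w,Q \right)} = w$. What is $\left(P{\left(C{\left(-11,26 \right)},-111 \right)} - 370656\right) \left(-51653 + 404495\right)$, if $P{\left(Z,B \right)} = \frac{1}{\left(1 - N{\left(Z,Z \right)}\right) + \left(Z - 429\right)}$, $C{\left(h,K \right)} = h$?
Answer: $- \frac{16609441653516}{127} \approx -1.3078 \cdot 10^{11}$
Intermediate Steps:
$N{\left(w,Q \right)} = - \frac{w}{2}$
$P{\left(Z,B \right)} = \frac{1}{-428 + \frac{3 Z}{2}}$ ($P{\left(Z,B \right)} = \frac{1}{\left(1 - - \frac{Z}{2}\right) + \left(Z - 429\right)} = \frac{1}{\left(1 + \frac{Z}{2}\right) + \left(-429 + Z\right)} = \frac{1}{-428 + \frac{3 Z}{2}}$)
$\left(P{\left(C{\left(-11,26 \right)},-111 \right)} - 370656\right) \left(-51653 + 404495\right) = \left(\frac{2}{-856 + 3 \left(-11\right)} - 370656\right) \left(-51653 + 404495\right) = \left(\frac{2}{-856 - 33} - 370656\right) 352842 = \left(\frac{2}{-889} - 370656\right) 352842 = \left(2 \left(- \frac{1}{889}\right) - 370656\right) 352842 = \left(- \frac{2}{889} - 370656\right) 352842 = \left(- \frac{329513186}{889}\right) 352842 = - \frac{16609441653516}{127}$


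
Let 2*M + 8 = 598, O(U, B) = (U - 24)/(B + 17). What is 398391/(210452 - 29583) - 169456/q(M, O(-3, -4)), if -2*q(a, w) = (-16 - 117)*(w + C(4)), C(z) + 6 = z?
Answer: 114241575289/182135083 ≈ 627.24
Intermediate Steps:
C(z) = -6 + z
O(U, B) = (-24 + U)/(17 + B)
M = 295 (M = -4 + (½)*598 = -4 + 299 = 295)
q(a, w) = -133 + 133*w/2 (q(a, w) = -(-16 - 117)*(w + (-6 + 4))/2 = -(-133)*(w - 2)/2 = -(-133)*(-2 + w)/2 = -(266 - 133*w)/2 = -133 + 133*w/2)
398391/(210452 - 29583) - 169456/q(M, O(-3, -4)) = 398391/(210452 - 29583) - 169456/(-133 + 133*((-24 - 3)/(17 - 4))/2) = 398391/180869 - 169456/(-133 + 133*(-27/13)/2) = 398391*(1/180869) - 169456/(-133 + 133*((1/13)*(-27))/2) = 398391/180869 - 169456/(-133 + (133/2)*(-27/13)) = 398391/180869 - 169456/(-133 - 3591/26) = 398391/180869 - 169456/(-7049/26) = 398391/180869 - 169456*(-26/7049) = 398391/180869 + 629408/1007 = 114241575289/182135083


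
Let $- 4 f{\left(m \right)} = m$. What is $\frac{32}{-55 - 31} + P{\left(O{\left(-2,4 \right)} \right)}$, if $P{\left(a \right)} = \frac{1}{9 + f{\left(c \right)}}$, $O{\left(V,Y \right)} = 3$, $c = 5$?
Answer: $- \frac{324}{1333} \approx -0.24306$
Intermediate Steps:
$f{\left(m \right)} = - \frac{m}{4}$
$P{\left(a \right)} = \frac{4}{31}$ ($P{\left(a \right)} = \frac{1}{9 - \frac{5}{4}} = \frac{1}{\frac{31}{4}} = \frac{4}{31}$)
$\frac{32}{-55 - 31} + P{\left(O{\left(-2,4 \right)} \right)} = \frac{32}{-55 - 31} + \frac{4}{31} = \frac{32}{-86} + \frac{4}{31} = 32 \left(- \frac{1}{86}\right) + \frac{4}{31} = - \frac{16}{43} + \frac{4}{31} = - \frac{324}{1333}$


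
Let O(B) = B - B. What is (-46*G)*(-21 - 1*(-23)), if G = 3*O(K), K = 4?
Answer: 0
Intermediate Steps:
O(B) = 0
G = 0 (G = 3*0 = 0)
(-46*G)*(-21 - 1*(-23)) = (-46*0)*(-21 - 1*(-23)) = 0*(-21 + 23) = 0*2 = 0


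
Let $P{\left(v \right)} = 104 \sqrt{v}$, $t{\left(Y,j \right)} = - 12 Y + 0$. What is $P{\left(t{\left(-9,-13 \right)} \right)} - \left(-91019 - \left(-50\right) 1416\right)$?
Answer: $20219 + 624 \sqrt{3} \approx 21300.0$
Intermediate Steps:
$t{\left(Y,j \right)} = - 12 Y$
$P{\left(t{\left(-9,-13 \right)} \right)} - \left(-91019 - \left(-50\right) 1416\right) = 104 \sqrt{\left(-12\right) \left(-9\right)} - \left(-91019 - \left(-50\right) 1416\right) = 104 \sqrt{108} - \left(-91019 - -70800\right) = 104 \cdot 6 \sqrt{3} - \left(-91019 + 70800\right) = 624 \sqrt{3} - -20219 = 624 \sqrt{3} + 20219 = 20219 + 624 \sqrt{3}$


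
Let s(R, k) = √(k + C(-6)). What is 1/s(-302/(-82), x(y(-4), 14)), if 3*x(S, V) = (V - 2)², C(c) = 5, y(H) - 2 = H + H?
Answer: √53/53 ≈ 0.13736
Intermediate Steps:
y(H) = 2 + 2*H (y(H) = 2 + (H + H) = 2 + 2*H)
x(S, V) = (-2 + V)²/3 (x(S, V) = (V - 2)²/3 = (-2 + V)²/3)
s(R, k) = √(5 + k) (s(R, k) = √(k + 5) = √(5 + k))
1/s(-302/(-82), x(y(-4), 14)) = 1/(√(5 + (-2 + 14)²/3)) = 1/(√(5 + (⅓)*12²)) = 1/(√(5 + (⅓)*144)) = 1/(√(5 + 48)) = 1/(√53) = √53/53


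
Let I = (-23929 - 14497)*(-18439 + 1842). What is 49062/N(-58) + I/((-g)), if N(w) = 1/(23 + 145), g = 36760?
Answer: 151176727919/18380 ≈ 8.2251e+6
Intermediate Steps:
I = 637756322 (I = -38426*(-16597) = 637756322)
N(w) = 1/168
49062/N(-58) + I/((-g)) = 49062/(1/168) + 637756322/((-1*36760)) = 49062*168 + 637756322/(-36760) = 8242416 + 637756322*(-1/36760) = 8242416 - 318878161/18380 = 151176727919/18380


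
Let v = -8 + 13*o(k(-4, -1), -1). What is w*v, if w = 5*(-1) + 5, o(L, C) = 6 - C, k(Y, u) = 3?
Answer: 0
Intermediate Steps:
w = 0 (w = -5 + 5 = 0)
v = 83 (v = -8 + 13*(6 - 1*(-1)) = -8 + 13*(6 + 1) = -8 + 13*7 = -8 + 91 = 83)
w*v = 0*83 = 0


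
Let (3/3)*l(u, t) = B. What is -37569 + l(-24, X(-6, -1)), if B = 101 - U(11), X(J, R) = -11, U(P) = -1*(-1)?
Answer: -37469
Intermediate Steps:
U(P) = 1
B = 100 (B = 101 - 1*1 = 101 - 1 = 100)
l(u, t) = 100
-37569 + l(-24, X(-6, -1)) = -37569 + 100 = -37469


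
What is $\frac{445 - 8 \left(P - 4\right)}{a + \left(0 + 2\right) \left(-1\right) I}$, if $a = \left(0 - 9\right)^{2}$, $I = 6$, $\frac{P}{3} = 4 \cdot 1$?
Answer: $\frac{127}{23} \approx 5.5217$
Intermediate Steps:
$P = 12$ ($P = 3 \cdot 4 \cdot 1 = 3 \cdot 4 = 12$)
$a = 81$ ($a = \left(-9\right)^{2} = 81$)
$\frac{445 - 8 \left(P - 4\right)}{a + \left(0 + 2\right) \left(-1\right) I} = \frac{445 - 8 \left(12 - 4\right)}{81 + \left(0 + 2\right) \left(-1\right) 6} = \frac{445 - 64}{81 + 2 \left(-1\right) 6} = \frac{445 - 64}{81 - 12} = \frac{381}{81 - 12} = \frac{381}{69} = 381 \cdot \frac{1}{69} = \frac{127}{23}$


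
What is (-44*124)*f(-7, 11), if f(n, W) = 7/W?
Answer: -3472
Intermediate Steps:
(-44*124)*f(-7, 11) = (-44*124)*(7/11) = -38192/11 = -5456*7/11 = -3472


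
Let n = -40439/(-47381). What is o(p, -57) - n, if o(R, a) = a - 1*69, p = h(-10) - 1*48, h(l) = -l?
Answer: -6010445/47381 ≈ -126.85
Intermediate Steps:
n = 40439/47381 (n = -40439*(-1/47381) = 40439/47381 ≈ 0.85349)
p = -38 (p = -1*(-10) - 1*48 = 10 - 48 = -38)
o(R, a) = -69 + a (o(R, a) = a - 69 = -69 + a)
o(p, -57) - n = (-69 - 57) - 1*40439/47381 = -126 - 40439/47381 = -6010445/47381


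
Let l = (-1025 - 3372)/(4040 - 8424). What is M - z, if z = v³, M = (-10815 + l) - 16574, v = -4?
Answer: -119788403/4384 ≈ -27324.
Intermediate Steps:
l = 4397/4384 (l = -4397/(-4384) = -4397*(-1/4384) = 4397/4384 ≈ 1.0030)
M = -120068979/4384 (M = (-10815 + 4397/4384) - 16574 = -47408563/4384 - 16574 = -120068979/4384 ≈ -27388.)
z = -64 (z = (-4)³ = -64)
M - z = -120068979/4384 - 1*(-64) = -120068979/4384 + 64 = -119788403/4384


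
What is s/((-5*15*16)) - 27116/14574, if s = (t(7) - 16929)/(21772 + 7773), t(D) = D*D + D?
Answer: -160187459483/86117766000 ≈ -1.8601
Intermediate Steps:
t(D) = D + D**2 (t(D) = D**2 + D = D + D**2)
s = -16873/29545 (s = (7*(1 + 7) - 16929)/(21772 + 7773) = (7*8 - 16929)/29545 = (56 - 16929)*(1/29545) = -16873*1/29545 = -16873/29545 ≈ -0.57109)
s/((-5*15*16)) - 27116/14574 = -16873/(29545*(-5*15*16)) - 27116/14574 = -16873/(29545*((-75*16))) - 27116*1/14574 = -16873/29545/(-1200) - 13558/7287 = -16873/29545*(-1/1200) - 13558/7287 = 16873/35454000 - 13558/7287 = -160187459483/86117766000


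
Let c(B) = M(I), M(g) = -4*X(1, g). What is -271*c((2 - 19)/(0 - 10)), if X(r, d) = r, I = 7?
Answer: 1084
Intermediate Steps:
M(g) = -4 (M(g) = -4*1 = -4)
c(B) = -4
-271*c((2 - 19)/(0 - 10)) = -271*(-4) = 1084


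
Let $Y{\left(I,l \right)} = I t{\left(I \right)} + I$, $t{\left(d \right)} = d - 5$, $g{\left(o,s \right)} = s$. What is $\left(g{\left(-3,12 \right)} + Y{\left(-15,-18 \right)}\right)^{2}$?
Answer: $88209$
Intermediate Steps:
$t{\left(d \right)} = -5 + d$
$Y{\left(I,l \right)} = I + I \left(-5 + I\right)$ ($Y{\left(I,l \right)} = I \left(-5 + I\right) + I = I + I \left(-5 + I\right)$)
$\left(g{\left(-3,12 \right)} + Y{\left(-15,-18 \right)}\right)^{2} = \left(12 - 15 \left(-4 - 15\right)\right)^{2} = \left(12 - -285\right)^{2} = \left(12 + 285\right)^{2} = 297^{2} = 88209$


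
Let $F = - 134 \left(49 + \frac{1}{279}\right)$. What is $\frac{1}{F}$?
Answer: $- \frac{279}{1832048} \approx -0.00015229$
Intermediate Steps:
$F = - \frac{1832048}{279}$ ($F = - 134 \left(49 + \frac{1}{279}\right) = \left(-134\right) \frac{13672}{279} = - \frac{1832048}{279} \approx -6566.5$)
$\frac{1}{F} = \frac{1}{- \frac{1832048}{279}} = - \frac{279}{1832048}$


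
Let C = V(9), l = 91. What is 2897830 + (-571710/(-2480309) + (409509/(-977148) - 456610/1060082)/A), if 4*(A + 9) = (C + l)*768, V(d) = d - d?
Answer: 7223120907427623592037591371/2492596298957049439284 ≈ 2.8978e+6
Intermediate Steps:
V(d) = 0
C = 0
A = 17463 (A = -9 + ((0 + 91)*768)/4 = -9 + (91*768)/4 = -9 + (¼)*69888 = -9 + 17472 = 17463)
2897830 + (-571710/(-2480309) + (409509/(-977148) - 456610/1060082)/A) = 2897830 + (-571710/(-2480309) + (409509/(-977148) - 456610/1060082)/17463) = 2897830 + (-571710*(-1/2480309) + (409509*(-1/977148) - 456610*1/1060082)*(1/17463)) = 2897830 + (571710/2480309 + (-45501/108572 - 228305/530041)*(1/17463)) = 2897830 + (571710/2480309 - 48904926001/57547611452*1/17463) = 2897830 + (571710/2480309 - 48904926001/1004953938786276) = 2897830 + 574420917015397237651/2492596298957049439284 = 7223120907427623592037591371/2492596298957049439284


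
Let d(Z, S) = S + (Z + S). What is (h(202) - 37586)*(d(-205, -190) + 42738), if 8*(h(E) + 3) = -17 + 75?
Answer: -6336734031/4 ≈ -1.5842e+9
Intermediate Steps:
d(Z, S) = Z + 2*S (d(Z, S) = S + (S + Z) = Z + 2*S)
h(E) = 17/4 (h(E) = -3 + (-17 + 75)/8 = -3 + (⅛)*58 = -3 + 29/4 = 17/4)
(h(202) - 37586)*(d(-205, -190) + 42738) = (17/4 - 37586)*((-205 + 2*(-190)) + 42738) = -150327*((-205 - 380) + 42738)/4 = -150327*(-585 + 42738)/4 = -150327/4*42153 = -6336734031/4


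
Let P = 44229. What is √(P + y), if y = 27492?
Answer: 3*√7969 ≈ 267.81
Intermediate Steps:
√(P + y) = √(44229 + 27492) = √71721 = 3*√7969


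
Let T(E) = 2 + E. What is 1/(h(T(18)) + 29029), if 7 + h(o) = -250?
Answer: 1/28772 ≈ 3.4756e-5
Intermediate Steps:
h(o) = -257 (h(o) = -7 - 250 = -257)
1/(h(T(18)) + 29029) = 1/(-257 + 29029) = 1/28772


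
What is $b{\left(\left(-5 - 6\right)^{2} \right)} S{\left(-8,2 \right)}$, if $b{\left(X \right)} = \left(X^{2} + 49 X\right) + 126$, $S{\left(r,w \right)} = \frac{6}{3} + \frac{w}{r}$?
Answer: $36218$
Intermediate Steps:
$S{\left(r,w \right)} = 2 + \frac{w}{r}$ ($S{\left(r,w \right)} = 6 \cdot \frac{1}{3} + \frac{w}{r} = 2 + \frac{w}{r}$)
$b{\left(X \right)} = 126 + X^{2} + 49 X$
$b{\left(\left(-5 - 6\right)^{2} \right)} S{\left(-8,2 \right)} = \left(126 + \left(\left(-5 - 6\right)^{2}\right)^{2} + 49 \left(-5 - 6\right)^{2}\right) \left(2 + \frac{2}{-8}\right) = \left(126 + \left(\left(-11\right)^{2}\right)^{2} + 49 \left(-11\right)^{2}\right) \left(2 + 2 \left(- \frac{1}{8}\right)\right) = \left(126 + 121^{2} + 49 \cdot 121\right) \left(2 - \frac{1}{4}\right) = \left(126 + 14641 + 5929\right) \frac{7}{4} = 20696 \cdot \frac{7}{4} = 36218$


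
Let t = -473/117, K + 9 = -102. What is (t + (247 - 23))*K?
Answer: -952195/39 ≈ -24415.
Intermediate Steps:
K = -111 (K = -9 - 102 = -111)
t = -473/117 (t = -473*1/117 = -473/117 ≈ -4.0427)
(t + (247 - 23))*K = (-473/117 + (247 - 23))*(-111) = (-473/117 + 224)*(-111) = (25735/117)*(-111) = -952195/39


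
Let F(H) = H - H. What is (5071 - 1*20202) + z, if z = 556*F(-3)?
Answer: -15131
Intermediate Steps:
F(H) = 0
z = 0 (z = 556*0 = 0)
(5071 - 1*20202) + z = (5071 - 1*20202) + 0 = (5071 - 20202) + 0 = -15131 + 0 = -15131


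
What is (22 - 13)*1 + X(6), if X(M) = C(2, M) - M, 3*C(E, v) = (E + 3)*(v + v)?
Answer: 23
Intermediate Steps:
C(E, v) = 2*v*(3 + E)/3 (C(E, v) = ((E + 3)*(v + v))/3 = ((3 + E)*(2*v))/3 = (2*v*(3 + E))/3 = 2*v*(3 + E)/3)
X(M) = 7*M/3 (X(M) = 2*M*(3 + 2)/3 - M = (⅔)*M*5 - M = 10*M/3 - M = 7*M/3)
(22 - 13)*1 + X(6) = (22 - 13)*1 + (7/3)*6 = 9*1 + 14 = 9 + 14 = 23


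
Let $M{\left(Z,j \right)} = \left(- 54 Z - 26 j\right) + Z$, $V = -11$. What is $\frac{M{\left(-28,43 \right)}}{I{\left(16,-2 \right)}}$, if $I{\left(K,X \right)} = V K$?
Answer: $- \frac{183}{88} \approx -2.0795$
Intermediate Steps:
$I{\left(K,X \right)} = - 11 K$
$M{\left(Z,j \right)} = - 53 Z - 26 j$
$\frac{M{\left(-28,43 \right)}}{I{\left(16,-2 \right)}} = \frac{\left(-53\right) \left(-28\right) - 1118}{\left(-11\right) 16} = \frac{1484 - 1118}{-176} = 366 \left(- \frac{1}{176}\right) = - \frac{183}{88}$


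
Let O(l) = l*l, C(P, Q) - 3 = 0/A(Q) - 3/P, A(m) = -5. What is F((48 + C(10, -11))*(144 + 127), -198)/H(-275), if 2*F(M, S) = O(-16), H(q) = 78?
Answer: 64/39 ≈ 1.6410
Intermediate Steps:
C(P, Q) = 3 - 3/P (C(P, Q) = 3 + (0/(-5) - 3/P) = 3 + (0*(-1/5) - 3/P) = 3 + (0 - 3/P) = 3 - 3/P)
O(l) = l**2
F(M, S) = 128 (F(M, S) = (1/2)*(-16)**2 = (1/2)*256 = 128)
F((48 + C(10, -11))*(144 + 127), -198)/H(-275) = 128/78 = 128*(1/78) = 64/39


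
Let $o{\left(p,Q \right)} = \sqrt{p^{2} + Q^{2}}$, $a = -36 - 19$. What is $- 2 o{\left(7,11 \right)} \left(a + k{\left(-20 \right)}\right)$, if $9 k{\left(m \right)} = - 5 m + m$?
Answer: $\frac{830 \sqrt{170}}{9} \approx 1202.4$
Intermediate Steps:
$k{\left(m \right)} = - \frac{4 m}{9}$ ($k{\left(m \right)} = \frac{- 5 m + m}{9} = \frac{\left(-4\right) m}{9} = - \frac{4 m}{9}$)
$a = -55$ ($a = -36 - 19 = -55$)
$o{\left(p,Q \right)} = \sqrt{Q^{2} + p^{2}}$
$- 2 o{\left(7,11 \right)} \left(a + k{\left(-20 \right)}\right) = - 2 \sqrt{11^{2} + 7^{2}} \left(-55 - - \frac{80}{9}\right) = - 2 \sqrt{121 + 49} \left(-55 + \frac{80}{9}\right) = - 2 \sqrt{170} \left(- \frac{415}{9}\right) = \frac{830 \sqrt{170}}{9}$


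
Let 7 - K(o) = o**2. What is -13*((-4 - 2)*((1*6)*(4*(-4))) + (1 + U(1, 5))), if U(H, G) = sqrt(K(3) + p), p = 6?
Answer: -7527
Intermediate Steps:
K(o) = 7 - o**2
U(H, G) = 2 (U(H, G) = sqrt((7 - 1*3**2) + 6) = sqrt((7 - 1*9) + 6) = sqrt((7 - 9) + 6) = sqrt(-2 + 6) = sqrt(4) = 2)
-13*((-4 - 2)*((1*6)*(4*(-4))) + (1 + U(1, 5))) = -13*((-4 - 2)*((1*6)*(4*(-4))) + (1 + 2)) = -13*(-36*(-16) + 3) = -13*(-6*(-96) + 3) = -13*(576 + 3) = -13*579 = -7527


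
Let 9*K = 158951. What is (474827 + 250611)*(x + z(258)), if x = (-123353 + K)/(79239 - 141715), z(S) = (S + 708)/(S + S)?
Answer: 15627127865510/6044553 ≈ 2.5853e+6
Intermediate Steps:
K = 158951/9 (K = (⅑)*158951 = 158951/9 ≈ 17661.)
z(S) = (708 + S)/(2*S) (z(S) = (708 + S)/((2*S)) = (708 + S)*(1/(2*S)) = (708 + S)/(2*S))
x = 475613/281142 (x = (-123353 + 158951/9)/(79239 - 141715) = -951226/9/(-62476) = -951226/9*(-1/62476) = 475613/281142 ≈ 1.6917)
(474827 + 250611)*(x + z(258)) = (474827 + 250611)*(475613/281142 + (½)*(708 + 258)/258) = 725438*(475613/281142 + (½)*(1/258)*966) = 725438*(475613/281142 + 161/86) = 725438*(21541645/6044553) = 15627127865510/6044553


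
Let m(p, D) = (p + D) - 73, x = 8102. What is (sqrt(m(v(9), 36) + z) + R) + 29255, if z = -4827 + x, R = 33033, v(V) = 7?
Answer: 62288 + sqrt(3245) ≈ 62345.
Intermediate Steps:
m(p, D) = -73 + D + p (m(p, D) = (D + p) - 73 = -73 + D + p)
z = 3275 (z = -4827 + 8102 = 3275)
(sqrt(m(v(9), 36) + z) + R) + 29255 = (sqrt((-73 + 36 + 7) + 3275) + 33033) + 29255 = (sqrt(-30 + 3275) + 33033) + 29255 = (sqrt(3245) + 33033) + 29255 = (33033 + sqrt(3245)) + 29255 = 62288 + sqrt(3245)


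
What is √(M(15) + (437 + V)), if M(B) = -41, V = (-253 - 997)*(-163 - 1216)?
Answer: √1724146 ≈ 1313.1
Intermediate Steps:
V = 1723750 (V = -1250*(-1379) = 1723750)
√(M(15) + (437 + V)) = √(-41 + (437 + 1723750)) = √(-41 + 1724187) = √1724146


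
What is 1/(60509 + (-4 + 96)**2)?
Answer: 1/68973 ≈ 1.4498e-5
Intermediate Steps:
1/(60509 + (-4 + 96)**2) = 1/(60509 + 92**2) = 1/(60509 + 8464) = 1/68973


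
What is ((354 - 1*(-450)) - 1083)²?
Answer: 77841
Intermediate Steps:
((354 - 1*(-450)) - 1083)² = ((354 + 450) - 1083)² = (804 - 1083)² = (-279)² = 77841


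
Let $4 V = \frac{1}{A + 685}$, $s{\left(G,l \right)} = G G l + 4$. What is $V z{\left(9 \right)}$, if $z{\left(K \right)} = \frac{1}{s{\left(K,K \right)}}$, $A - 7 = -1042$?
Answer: $- \frac{1}{1026200} \approx -9.7447 \cdot 10^{-7}$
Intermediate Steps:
$s{\left(G,l \right)} = 4 + l G^{2}$ ($s{\left(G,l \right)} = G^{2} l + 4 = l G^{2} + 4 = 4 + l G^{2}$)
$A = -1035$ ($A = 7 - 1042 = -1035$)
$V = - \frac{1}{1400}$ ($V = \frac{1}{4 \left(-1035 + 685\right)} = \frac{1}{4 \left(-350\right)} = \frac{1}{4} \left(- \frac{1}{350}\right) = - \frac{1}{1400} \approx -0.00071429$)
$z{\left(K \right)} = \frac{1}{4 + K^{3}}$ ($z{\left(K \right)} = \frac{1}{4 + K K^{2}} = \frac{1}{4 + K^{3}}$)
$V z{\left(9 \right)} = - \frac{1}{1400 \left(4 + 9^{3}\right)} = - \frac{1}{1400 \left(4 + 729\right)} = - \frac{1}{1400 \cdot 733} = \left(- \frac{1}{1400}\right) \frac{1}{733} = - \frac{1}{1026200}$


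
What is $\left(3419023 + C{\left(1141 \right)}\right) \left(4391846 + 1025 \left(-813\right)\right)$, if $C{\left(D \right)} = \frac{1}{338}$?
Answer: $\frac{4112332822562775}{338} \approx 1.2167 \cdot 10^{13}$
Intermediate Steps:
$C{\left(D \right)} = \frac{1}{338}$
$\left(3419023 + C{\left(1141 \right)}\right) \left(4391846 + 1025 \left(-813\right)\right) = \left(3419023 + \frac{1}{338}\right) \left(4391846 + 1025 \left(-813\right)\right) = \frac{1155629775 \left(4391846 - 833325\right)}{338} = \frac{1155629775}{338} \cdot 3558521 = \frac{4112332822562775}{338}$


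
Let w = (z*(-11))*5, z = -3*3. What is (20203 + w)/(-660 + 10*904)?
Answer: 10349/4190 ≈ 2.4699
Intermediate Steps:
z = -9
w = 495 (w = -9*(-11)*5 = 99*5 = 495)
(20203 + w)/(-660 + 10*904) = (20203 + 495)/(-660 + 10*904) = 20698/(-660 + 9040) = 20698/8380 = 20698*(1/8380) = 10349/4190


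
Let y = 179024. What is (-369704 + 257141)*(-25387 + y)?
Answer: -17293841631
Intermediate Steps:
(-369704 + 257141)*(-25387 + y) = (-369704 + 257141)*(-25387 + 179024) = -112563*153637 = -17293841631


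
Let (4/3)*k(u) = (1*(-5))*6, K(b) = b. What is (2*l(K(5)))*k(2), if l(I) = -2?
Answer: 90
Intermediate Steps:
k(u) = -45/2 (k(u) = 3*((1*(-5))*6)/4 = 3*(-5*6)/4 = (¾)*(-30) = -45/2)
(2*l(K(5)))*k(2) = (2*(-2))*(-45/2) = -4*(-45/2) = 90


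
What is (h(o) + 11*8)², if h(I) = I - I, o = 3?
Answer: 7744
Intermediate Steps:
h(I) = 0
(h(o) + 11*8)² = (0 + 11*8)² = (0 + 88)² = 88² = 7744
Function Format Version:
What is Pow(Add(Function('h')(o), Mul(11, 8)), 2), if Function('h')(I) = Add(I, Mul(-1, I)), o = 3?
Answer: 7744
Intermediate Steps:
Function('h')(I) = 0
Pow(Add(Function('h')(o), Mul(11, 8)), 2) = Pow(Add(0, Mul(11, 8)), 2) = Pow(Add(0, 88), 2) = Pow(88, 2) = 7744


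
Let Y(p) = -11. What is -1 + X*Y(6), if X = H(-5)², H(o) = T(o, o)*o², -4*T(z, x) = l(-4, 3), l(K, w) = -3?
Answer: -61891/16 ≈ -3868.2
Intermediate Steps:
T(z, x) = ¾ (T(z, x) = -¼*(-3) = ¾)
H(o) = 3*o²/4
X = 5625/16 (X = ((¾)*(-5)²)² = ((¾)*25)² = (75/4)² = 5625/16 ≈ 351.56)
-1 + X*Y(6) = -1 + (5625/16)*(-11) = -1 - 61875/16 = -61891/16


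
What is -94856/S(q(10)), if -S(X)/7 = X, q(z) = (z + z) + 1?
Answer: 94856/147 ≈ 645.28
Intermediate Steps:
q(z) = 1 + 2*z (q(z) = 2*z + 1 = 1 + 2*z)
S(X) = -7*X
-94856/S(q(10)) = -94856*(-1/(7*(1 + 2*10))) = -94856*(-1/(7*(1 + 20))) = -94856/((-7*21)) = -94856/(-147) = -94856*(-1/147) = 94856/147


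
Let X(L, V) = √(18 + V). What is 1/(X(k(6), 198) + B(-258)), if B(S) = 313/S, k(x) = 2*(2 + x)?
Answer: 80754/14279855 + 399384*√6/14279855 ≈ 0.074163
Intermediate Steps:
k(x) = 4 + 2*x
1/(X(k(6), 198) + B(-258)) = 1/(√(18 + 198) + 313/(-258)) = 1/(√216 + 313*(-1/258)) = 1/(6*√6 - 313/258) = 1/(-313/258 + 6*√6)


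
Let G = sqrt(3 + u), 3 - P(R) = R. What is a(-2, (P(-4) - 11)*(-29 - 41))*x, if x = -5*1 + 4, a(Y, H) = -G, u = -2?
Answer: 1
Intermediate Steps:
P(R) = 3 - R
G = 1 (G = sqrt(3 - 2) = sqrt(1) = 1)
a(Y, H) = -1 (a(Y, H) = -1*1 = -1)
x = -1 (x = -5 + 4 = -1)
a(-2, (P(-4) - 11)*(-29 - 41))*x = -1*(-1) = 1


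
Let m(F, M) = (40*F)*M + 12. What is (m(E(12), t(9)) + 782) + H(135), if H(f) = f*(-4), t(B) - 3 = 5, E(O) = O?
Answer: 4094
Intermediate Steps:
t(B) = 8 (t(B) = 3 + 5 = 8)
H(f) = -4*f
m(F, M) = 12 + 40*F*M (m(F, M) = 40*F*M + 12 = 12 + 40*F*M)
(m(E(12), t(9)) + 782) + H(135) = ((12 + 40*12*8) + 782) - 4*135 = ((12 + 3840) + 782) - 540 = (3852 + 782) - 540 = 4634 - 540 = 4094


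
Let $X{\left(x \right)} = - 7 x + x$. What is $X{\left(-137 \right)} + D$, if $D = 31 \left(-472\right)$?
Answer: $-13810$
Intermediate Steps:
$D = -14632$
$X{\left(x \right)} = - 6 x$
$X{\left(-137 \right)} + D = \left(-6\right) \left(-137\right) - 14632 = 822 - 14632 = -13810$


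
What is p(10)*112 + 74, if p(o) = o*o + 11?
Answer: 12506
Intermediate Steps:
p(o) = 11 + o² (p(o) = o² + 11 = 11 + o²)
p(10)*112 + 74 = (11 + 10²)*112 + 74 = (11 + 100)*112 + 74 = 111*112 + 74 = 12432 + 74 = 12506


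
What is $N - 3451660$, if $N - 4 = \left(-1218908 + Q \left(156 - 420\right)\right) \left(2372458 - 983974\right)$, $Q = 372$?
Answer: $-1828797943800$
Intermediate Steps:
$N = -1828794492140$ ($N = 4 + \left(-1218908 + 372 \left(156 - 420\right)\right) \left(2372458 - 983974\right) = 4 + \left(-1218908 + 372 \left(-264\right)\right) 1388484 = 4 + \left(-1218908 - 98208\right) 1388484 = 4 - 1828794492144 = -1828794492140$)
$N - 3451660 = -1828794492140 - 3451660 = -1828797943800$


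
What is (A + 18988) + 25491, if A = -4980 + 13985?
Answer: 53484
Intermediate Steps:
A = 9005
(A + 18988) + 25491 = (9005 + 18988) + 25491 = 27993 + 25491 = 53484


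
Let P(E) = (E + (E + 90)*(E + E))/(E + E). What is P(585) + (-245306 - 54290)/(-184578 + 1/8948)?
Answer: 203334408819/300291626 ≈ 677.12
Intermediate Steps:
P(E) = (E + 2*E*(90 + E))/(2*E) (P(E) = (E + (90 + E)*(2*E))/((2*E)) = (E + 2*E*(90 + E))*(1/(2*E)) = (E + 2*E*(90 + E))/(2*E))
P(585) + (-245306 - 54290)/(-184578 + 1/8948) = (181/2 + 585) + (-245306 - 54290)/(-184578 + 1/8948) = 1351/2 - 299596/(-184578 + 1/8948) = 1351/2 - 299596/(-1651603943/8948) = 1351/2 - 299596*(-8948/1651603943) = 1351/2 + 243707728/150145813 = 203334408819/300291626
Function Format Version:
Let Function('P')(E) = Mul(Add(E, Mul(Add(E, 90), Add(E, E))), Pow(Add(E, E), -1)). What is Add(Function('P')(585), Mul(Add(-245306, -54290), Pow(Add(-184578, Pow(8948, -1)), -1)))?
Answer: Rational(203334408819, 300291626) ≈ 677.12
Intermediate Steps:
Function('P')(E) = Mul(Rational(1, 2), Pow(E, -1), Add(E, Mul(2, E, Add(90, E)))) (Function('P')(E) = Mul(Add(E, Mul(Add(90, E), Mul(2, E))), Pow(Mul(2, E), -1)) = Mul(Add(E, Mul(2, E, Add(90, E))), Mul(Rational(1, 2), Pow(E, -1))) = Mul(Rational(1, 2), Pow(E, -1), Add(E, Mul(2, E, Add(90, E)))))
Add(Function('P')(585), Mul(Add(-245306, -54290), Pow(Add(-184578, Pow(8948, -1)), -1))) = Add(Add(Rational(181, 2), 585), Mul(Add(-245306, -54290), Pow(Add(-184578, Pow(8948, -1)), -1))) = Add(Rational(1351, 2), Mul(-299596, Pow(Add(-184578, Rational(1, 8948)), -1))) = Add(Rational(1351, 2), Mul(-299596, Pow(Rational(-1651603943, 8948), -1))) = Add(Rational(1351, 2), Mul(-299596, Rational(-8948, 1651603943))) = Add(Rational(1351, 2), Rational(243707728, 150145813)) = Rational(203334408819, 300291626)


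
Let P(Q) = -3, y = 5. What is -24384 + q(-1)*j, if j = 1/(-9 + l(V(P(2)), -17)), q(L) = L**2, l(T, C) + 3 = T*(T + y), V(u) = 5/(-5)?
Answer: -390145/16 ≈ -24384.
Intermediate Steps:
V(u) = -1 (V(u) = 5*(-1/5) = -1)
l(T, C) = -3 + T*(5 + T) (l(T, C) = -3 + T*(T + 5) = -3 + T*(5 + T))
j = -1/16 (j = 1/(-9 + (-3 + (-1)**2 + 5*(-1))) = 1/(-9 + (-3 + 1 - 5)) = 1/(-9 - 7) = 1/(-16) = -1/16 ≈ -0.062500)
-24384 + q(-1)*j = -24384 + (-1)**2*(-1/16) = -24384 + 1*(-1/16) = -24384 - 1/16 = -390145/16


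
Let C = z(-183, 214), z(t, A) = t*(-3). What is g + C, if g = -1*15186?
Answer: -14637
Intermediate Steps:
z(t, A) = -3*t
C = 549 (C = -3*(-183) = 549)
g = -15186
g + C = -15186 + 549 = -14637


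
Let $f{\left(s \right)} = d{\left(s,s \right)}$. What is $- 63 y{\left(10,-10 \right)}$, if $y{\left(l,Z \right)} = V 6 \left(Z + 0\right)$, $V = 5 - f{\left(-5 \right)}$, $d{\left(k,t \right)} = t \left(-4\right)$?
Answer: $-56700$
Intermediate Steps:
$d{\left(k,t \right)} = - 4 t$
$f{\left(s \right)} = - 4 s$
$V = -15$ ($V = 5 - \left(-4\right) \left(-5\right) = 5 - 20 = -15$)
$y{\left(l,Z \right)} = - 90 Z$ ($y{\left(l,Z \right)} = \left(-15\right) 6 \left(Z + 0\right) = - 90 Z$)
$- 63 y{\left(10,-10 \right)} = - 63 \left(\left(-90\right) \left(-10\right)\right) = \left(-63\right) 900 = -56700$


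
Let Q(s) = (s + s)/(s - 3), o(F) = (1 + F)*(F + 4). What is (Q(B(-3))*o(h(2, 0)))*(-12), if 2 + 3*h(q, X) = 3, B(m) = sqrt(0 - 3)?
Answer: -104/3 + 104*I*sqrt(3)/3 ≈ -34.667 + 60.044*I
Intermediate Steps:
B(m) = I*sqrt(3) (B(m) = sqrt(-3) = I*sqrt(3))
h(q, X) = 1/3 (h(q, X) = -2/3 + (1/3)*3 = -2/3 + 1 = 1/3)
o(F) = (1 + F)*(4 + F)
Q(s) = 2*s/(-3 + s) (Q(s) = (2*s)/(-3 + s) = 2*s/(-3 + s))
(Q(B(-3))*o(h(2, 0)))*(-12) = ((2*(I*sqrt(3))/(-3 + I*sqrt(3)))*(4 + (1/3)**2 + 5*(1/3)))*(-12) = ((2*I*sqrt(3)/(-3 + I*sqrt(3)))*(4 + 1/9 + 5/3))*(-12) = ((2*I*sqrt(3)/(-3 + I*sqrt(3)))*(52/9))*(-12) = (104*I*sqrt(3)/(9*(-3 + I*sqrt(3))))*(-12) = -416*I*sqrt(3)/(3*(-3 + I*sqrt(3)))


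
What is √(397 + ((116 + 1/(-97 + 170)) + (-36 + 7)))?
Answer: √2579309/73 ≈ 22.000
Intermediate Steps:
√(397 + ((116 + 1/(-97 + 170)) + (-36 + 7))) = √(397 + ((116 + 1/73) - 29)) = √(397 + (8469/73 - 29)) = √(397 + 6352/73) = √(35333/73) = √2579309/73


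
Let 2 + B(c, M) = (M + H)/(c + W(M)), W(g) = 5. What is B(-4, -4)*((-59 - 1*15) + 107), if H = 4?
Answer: -66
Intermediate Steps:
B(c, M) = -2 + (4 + M)/(5 + c) (B(c, M) = -2 + (M + 4)/(c + 5) = -2 + (4 + M)/(5 + c))
B(-4, -4)*((-59 - 1*15) + 107) = ((-6 - 4 - 2*(-4))/(5 - 4))*((-59 - 1*15) + 107) = ((-6 - 4 + 8)/1)*((-59 - 15) + 107) = (1*(-2))*(-74 + 107) = -2*33 = -66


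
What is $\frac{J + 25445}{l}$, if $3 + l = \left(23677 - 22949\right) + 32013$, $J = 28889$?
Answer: $\frac{27167}{16369} \approx 1.6597$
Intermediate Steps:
$l = 32738$ ($l = -3 + \left(\left(23677 - 22949\right) + 32013\right) = -3 + \left(728 + 32013\right) = -3 + 32741 = 32738$)
$\frac{J + 25445}{l} = \frac{28889 + 25445}{32738} = 54334 \cdot \frac{1}{32738} = \frac{27167}{16369}$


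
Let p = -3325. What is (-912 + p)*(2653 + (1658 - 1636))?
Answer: -11333975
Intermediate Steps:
(-912 + p)*(2653 + (1658 - 1636)) = (-912 - 3325)*(2653 + (1658 - 1636)) = -4237*(2653 + 22) = -4237*2675 = -11333975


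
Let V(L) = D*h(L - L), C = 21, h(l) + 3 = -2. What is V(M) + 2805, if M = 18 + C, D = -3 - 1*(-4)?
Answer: 2800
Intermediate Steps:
h(l) = -5 (h(l) = -3 - 2 = -5)
D = 1 (D = -3 + 4 = 1)
M = 39 (M = 18 + 21 = 39)
V(L) = -5 (V(L) = 1*(-5) = -5)
V(M) + 2805 = -5 + 2805 = 2800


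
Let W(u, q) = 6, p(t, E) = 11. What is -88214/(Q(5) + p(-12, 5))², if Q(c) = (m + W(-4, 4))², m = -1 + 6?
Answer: -44107/8712 ≈ -5.0628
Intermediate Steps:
m = 5
Q(c) = 121 (Q(c) = (5 + 6)² = 11² = 121)
-88214/(Q(5) + p(-12, 5))² = -88214/(121 + 11)² = -88214/(132²) = -88214/17424 = -88214*1/17424 = -44107/8712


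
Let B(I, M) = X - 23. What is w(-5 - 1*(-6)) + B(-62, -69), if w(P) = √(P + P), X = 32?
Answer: 9 + √2 ≈ 10.414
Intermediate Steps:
B(I, M) = 9 (B(I, M) = 32 - 23 = 9)
w(P) = √2*√P (w(P) = √(2*P) = √2*√P)
w(-5 - 1*(-6)) + B(-62, -69) = √2*√(-5 - 1*(-6)) + 9 = √2*√(-5 + 6) + 9 = √2*√1 + 9 = √2*1 + 9 = √2 + 9 = 9 + √2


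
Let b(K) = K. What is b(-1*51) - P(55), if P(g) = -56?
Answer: 5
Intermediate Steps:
b(-1*51) - P(55) = -1*51 - 1*(-56) = -51 + 56 = 5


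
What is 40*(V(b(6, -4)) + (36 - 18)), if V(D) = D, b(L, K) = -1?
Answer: 680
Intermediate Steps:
40*(V(b(6, -4)) + (36 - 18)) = 40*(-1 + (36 - 18)) = 40*(-1 + 18) = 40*17 = 680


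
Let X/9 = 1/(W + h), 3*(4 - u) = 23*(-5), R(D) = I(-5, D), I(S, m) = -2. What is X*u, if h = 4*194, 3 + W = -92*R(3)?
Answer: 127/319 ≈ 0.39812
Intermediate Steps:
R(D) = -2
W = 181 (W = -3 - 92*(-2) = -3 + 184 = 181)
h = 776
u = 127/3 (u = 4 - 23*(-5)/3 = 4 - ⅓*(-115) = 4 + 115/3 = 127/3 ≈ 42.333)
X = 3/319 (X = 9/(181 + 776) = 9/957 = 9*(1/957) = 3/319 ≈ 0.0094044)
X*u = (3/319)*(127/3) = 127/319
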